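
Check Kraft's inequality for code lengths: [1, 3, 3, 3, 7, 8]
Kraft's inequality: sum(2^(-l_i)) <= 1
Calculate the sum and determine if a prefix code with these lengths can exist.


Sum = 2^(-1) + 2^(-3) + 2^(-3) + 2^(-3) + 2^(-7) + 2^(-8)
    = 0.5 + 0.125 + 0.125 + 0.125 + 0.0078125 + 0.00390625
    = 227/256 = 0.88671875
Since 0.88671875 <= 1, Kraft's inequality IS satisfied.
A prefix code with these lengths CAN exist.

Kraft sum = 0.88671875. Satisfied.


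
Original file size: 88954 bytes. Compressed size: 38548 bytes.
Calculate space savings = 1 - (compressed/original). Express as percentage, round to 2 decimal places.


ratio = compressed/original = 38548/88954 = 0.433348
savings = 1 - ratio = 1 - 0.433348 = 0.566652
as a percentage: 0.566652 * 100 = 56.67%

Space savings = 1 - 38548/88954 = 56.67%


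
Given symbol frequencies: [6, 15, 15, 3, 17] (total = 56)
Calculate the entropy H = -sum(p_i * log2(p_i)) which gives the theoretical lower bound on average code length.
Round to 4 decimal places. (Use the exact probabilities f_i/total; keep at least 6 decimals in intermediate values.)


Per-symbol terms -p_i * log2(p_i) with p_i = f_i/56:
  p = 6/56 = 0.107143: log2(p) = -3.222392, -p*log2(p) = 0.345256
  p = 15/56 = 0.267857: log2(p) = -1.900464, -p*log2(p) = 0.509053
  p = 15/56 = 0.267857: log2(p) = -1.900464, -p*log2(p) = 0.509053
  p = 3/56 = 0.053571: log2(p) = -4.222392, -p*log2(p) = 0.226200
  p = 17/56 = 0.303571: log2(p) = -1.719892, -p*log2(p) = 0.522110
H = 0.345256 + 0.509053 + 0.509053 + 0.226200 + 0.522110 = 2.111672

H = 2.1117 bits/symbol


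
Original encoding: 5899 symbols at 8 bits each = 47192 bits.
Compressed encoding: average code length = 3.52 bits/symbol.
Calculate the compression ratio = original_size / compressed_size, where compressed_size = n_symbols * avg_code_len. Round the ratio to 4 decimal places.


original_size = n_symbols * orig_bits = 5899 * 8 = 47192 bits
compressed_size = n_symbols * avg_code_len = 5899 * 3.52 = 20764.48 bits
ratio = original_size / compressed_size = 47192 / 20764.48 = 2.2727

Compression ratio = 2.2727


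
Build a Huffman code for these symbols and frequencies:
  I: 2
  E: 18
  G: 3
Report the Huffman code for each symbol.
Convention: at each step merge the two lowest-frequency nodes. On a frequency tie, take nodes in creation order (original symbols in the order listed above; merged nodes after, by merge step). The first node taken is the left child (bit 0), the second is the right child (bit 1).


Huffman tree construction:
Step 1: Merge I(2) + G(3) = 5
Step 2: Merge (I+G)(5) + E(18) = 23
Read each symbol's code off the tree from the root (left child = 0, right child = 1).

Codes:
  I: 00 (length 2)
  E: 1 (length 1)
  G: 01 (length 2)
Average code length: 28/23 = 1.2174 bits/symbol


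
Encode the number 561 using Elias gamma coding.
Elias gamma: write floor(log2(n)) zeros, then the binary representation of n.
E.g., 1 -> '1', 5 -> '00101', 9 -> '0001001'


num_bits = floor(log2(561)) + 1 = 10
leading_zeros = num_bits - 1 = 9
binary(561) = 1000110001

Elias gamma(561) = '000000000' + '1000110001' = 0000000001000110001 (19 bits)


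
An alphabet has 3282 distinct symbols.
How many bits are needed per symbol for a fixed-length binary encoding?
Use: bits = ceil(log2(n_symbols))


log2(3282) = 11.6804
Bracket: 2^11 = 2048 < 3282 <= 2^12 = 4096
So ceil(log2(3282)) = 12

bits = ceil(log2(3282)) = ceil(11.6804) = 12 bits


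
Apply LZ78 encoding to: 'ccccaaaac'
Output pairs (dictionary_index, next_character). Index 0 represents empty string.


LZ78 encoding steps:
Dictionary: {0: ''}
Step 1: w='' (idx 0), next='c' -> output (0, 'c'), add 'c' as idx 1
Step 2: w='c' (idx 1), next='c' -> output (1, 'c'), add 'cc' as idx 2
Step 3: w='c' (idx 1), next='a' -> output (1, 'a'), add 'ca' as idx 3
Step 4: w='' (idx 0), next='a' -> output (0, 'a'), add 'a' as idx 4
Step 5: w='a' (idx 4), next='a' -> output (4, 'a'), add 'aa' as idx 5
Step 6: w='c' (idx 1), end of input -> output (1, '')


Encoded: [(0, 'c'), (1, 'c'), (1, 'a'), (0, 'a'), (4, 'a'), (1, '')]


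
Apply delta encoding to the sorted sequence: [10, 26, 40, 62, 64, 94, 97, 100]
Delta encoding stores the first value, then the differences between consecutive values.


First value: 10
Deltas:
  26 - 10 = 16
  40 - 26 = 14
  62 - 40 = 22
  64 - 62 = 2
  94 - 64 = 30
  97 - 94 = 3
  100 - 97 = 3


Delta encoded: [10, 16, 14, 22, 2, 30, 3, 3]


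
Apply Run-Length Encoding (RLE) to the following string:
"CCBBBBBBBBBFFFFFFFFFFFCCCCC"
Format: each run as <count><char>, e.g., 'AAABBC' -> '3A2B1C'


Scanning runs left to right:
  i=0: run of 'C' x 2 -> '2C'
  i=2: run of 'B' x 9 -> '9B'
  i=11: run of 'F' x 11 -> '11F'
  i=22: run of 'C' x 5 -> '5C'

RLE = 2C9B11F5C


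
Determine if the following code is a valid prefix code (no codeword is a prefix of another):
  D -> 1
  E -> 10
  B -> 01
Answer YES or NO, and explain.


Checking each pair (does one codeword prefix another?):
  D='1' vs E='10': prefix -- VIOLATION

NO -- this is NOT a valid prefix code. D (1) is a prefix of E (10).


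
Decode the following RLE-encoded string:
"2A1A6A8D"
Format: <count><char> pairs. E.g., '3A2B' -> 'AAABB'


Expanding each <count><char> pair:
  2A -> 'AA'
  1A -> 'A'
  6A -> 'AAAAAA'
  8D -> 'DDDDDDDD'

Decoded = AAAAAAAAADDDDDDDD


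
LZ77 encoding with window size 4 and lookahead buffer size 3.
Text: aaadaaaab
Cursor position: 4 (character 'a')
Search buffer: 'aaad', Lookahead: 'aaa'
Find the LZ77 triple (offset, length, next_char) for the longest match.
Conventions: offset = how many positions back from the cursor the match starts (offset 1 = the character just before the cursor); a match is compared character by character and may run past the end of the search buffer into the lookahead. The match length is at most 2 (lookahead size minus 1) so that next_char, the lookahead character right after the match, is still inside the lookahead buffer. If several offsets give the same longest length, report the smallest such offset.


Try each offset into the search buffer:
  offset=1 (pos 3, char 'd'): match length 0
  offset=2 (pos 2, char 'a'): match length 1
  offset=3 (pos 1, char 'a'): match length 2
  offset=4 (pos 0, char 'a'): match length 2
Longest match has length 2, found at offsets 3, 4; take the smallest, offset 3.
next_char = character at position 4 + 2 = 6 -> 'a'

Best match: offset=3, length=2 (matching 'aa' starting at position 1)
LZ77 triple: (3, 2, 'a')


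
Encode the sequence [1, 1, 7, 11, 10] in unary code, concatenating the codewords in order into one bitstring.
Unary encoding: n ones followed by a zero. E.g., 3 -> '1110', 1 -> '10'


Encode each number as n ones followed by a terminating 0:
  1 -> 10 (2 bits)
  1 -> 10 (2 bits)
  7 -> 11111110 (8 bits)
  11 -> 111111111110 (12 bits)
  10 -> 11111111110 (11 bits)
Total length = 2 + 2 + 8 + 12 + 11 = 35 bits.

Unary([1, 1, 7, 11, 10]) = 10101111111011111111111011111111110 (35 bits)


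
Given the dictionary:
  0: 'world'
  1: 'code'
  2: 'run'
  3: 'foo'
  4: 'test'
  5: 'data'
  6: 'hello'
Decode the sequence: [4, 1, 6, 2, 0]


Look up each index in the dictionary:
  4 -> 'test'
  1 -> 'code'
  6 -> 'hello'
  2 -> 'run'
  0 -> 'world'

Decoded: "test code hello run world"


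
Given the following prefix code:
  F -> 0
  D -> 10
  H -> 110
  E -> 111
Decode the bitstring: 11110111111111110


Decoding step by step:
Bits 111 -> E
Bits 10 -> D
Bits 111 -> E
Bits 111 -> E
Bits 111 -> E
Bits 110 -> H


Decoded message: EDEEEH


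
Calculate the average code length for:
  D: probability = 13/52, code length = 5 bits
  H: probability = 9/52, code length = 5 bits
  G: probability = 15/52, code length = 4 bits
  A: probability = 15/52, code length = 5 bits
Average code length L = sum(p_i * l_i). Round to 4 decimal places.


Weighted contributions p_i * l_i:
  D: (13/52) * 5 = 65/52
  H: (9/52) * 5 = 45/52
  G: (15/52) * 4 = 60/52
  A: (15/52) * 5 = 75/52
Sum = (65 + 45 + 60 + 75)/52 = 245/52

L = 245/52 = 4.7115 bits/symbol


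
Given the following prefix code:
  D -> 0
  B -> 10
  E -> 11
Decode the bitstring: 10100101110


Decoding step by step:
Bits 10 -> B
Bits 10 -> B
Bits 0 -> D
Bits 10 -> B
Bits 11 -> E
Bits 10 -> B


Decoded message: BBDBEB


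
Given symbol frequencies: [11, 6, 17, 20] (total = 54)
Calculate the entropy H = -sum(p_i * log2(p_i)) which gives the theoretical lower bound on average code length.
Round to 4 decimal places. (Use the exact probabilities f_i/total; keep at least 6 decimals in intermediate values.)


Per-symbol terms -p_i * log2(p_i) with p_i = f_i/54:
  p = 11/54 = 0.203704: log2(p) = -2.295456, -p*log2(p) = 0.467593
  p = 6/54 = 0.111111: log2(p) = -3.169925, -p*log2(p) = 0.352214
  p = 17/54 = 0.314815: log2(p) = -1.667425, -p*log2(p) = 0.524930
  p = 20/54 = 0.370370: log2(p) = -1.432959, -p*log2(p) = 0.530726
H = 0.467593 + 0.352214 + 0.524930 + 0.530726 = 1.875463

H = 1.8755 bits/symbol


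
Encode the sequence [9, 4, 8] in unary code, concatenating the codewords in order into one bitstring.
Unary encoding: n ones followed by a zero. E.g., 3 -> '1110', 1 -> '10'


Encode each number as n ones followed by a terminating 0:
  9 -> 1111111110 (10 bits)
  4 -> 11110 (5 bits)
  8 -> 111111110 (9 bits)
Total length = 10 + 5 + 9 = 24 bits.

Unary([9, 4, 8]) = 111111111011110111111110 (24 bits)


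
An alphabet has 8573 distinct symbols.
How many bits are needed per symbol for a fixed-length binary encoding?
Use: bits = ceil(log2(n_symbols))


log2(8573) = 13.0656
Bracket: 2^13 = 8192 < 8573 <= 2^14 = 16384
So ceil(log2(8573)) = 14

bits = ceil(log2(8573)) = ceil(13.0656) = 14 bits


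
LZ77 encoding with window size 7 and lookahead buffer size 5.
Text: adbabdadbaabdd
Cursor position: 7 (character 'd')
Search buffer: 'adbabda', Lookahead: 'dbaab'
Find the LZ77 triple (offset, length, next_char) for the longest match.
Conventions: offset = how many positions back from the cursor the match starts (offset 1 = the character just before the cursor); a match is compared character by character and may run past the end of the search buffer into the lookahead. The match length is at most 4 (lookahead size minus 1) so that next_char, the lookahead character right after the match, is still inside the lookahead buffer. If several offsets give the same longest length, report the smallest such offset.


Try each offset into the search buffer:
  offset=1 (pos 6, char 'a'): match length 0
  offset=2 (pos 5, char 'd'): match length 1
  offset=3 (pos 4, char 'b'): match length 0
  offset=4 (pos 3, char 'a'): match length 0
  offset=5 (pos 2, char 'b'): match length 0
  offset=6 (pos 1, char 'd'): match length 3
  offset=7 (pos 0, char 'a'): match length 0
Longest match has length 3 at offset 6.
next_char = character at position 7 + 3 = 10 -> 'a'

Best match: offset=6, length=3 (matching 'dba' starting at position 1)
LZ77 triple: (6, 3, 'a')


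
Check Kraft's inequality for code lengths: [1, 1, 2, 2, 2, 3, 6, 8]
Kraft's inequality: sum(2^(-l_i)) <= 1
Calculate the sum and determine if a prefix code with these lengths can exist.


Sum = 2^(-1) + 2^(-1) + 2^(-2) + 2^(-2) + 2^(-2) + 2^(-3) + 2^(-6) + 2^(-8)
    = 0.5 + 0.5 + 0.25 + 0.25 + 0.25 + 0.125 + 0.015625 + 0.00390625
    = 485/256 = 1.89453125
Since 1.89453125 > 1, Kraft's inequality is NOT satisfied.
A prefix code with these lengths CANNOT exist.

Kraft sum = 1.89453125. Not satisfied.


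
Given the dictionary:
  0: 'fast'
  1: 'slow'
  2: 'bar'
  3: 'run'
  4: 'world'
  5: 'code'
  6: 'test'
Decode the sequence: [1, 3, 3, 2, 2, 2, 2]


Look up each index in the dictionary:
  1 -> 'slow'
  3 -> 'run'
  3 -> 'run'
  2 -> 'bar'
  2 -> 'bar'
  2 -> 'bar'
  2 -> 'bar'

Decoded: "slow run run bar bar bar bar"


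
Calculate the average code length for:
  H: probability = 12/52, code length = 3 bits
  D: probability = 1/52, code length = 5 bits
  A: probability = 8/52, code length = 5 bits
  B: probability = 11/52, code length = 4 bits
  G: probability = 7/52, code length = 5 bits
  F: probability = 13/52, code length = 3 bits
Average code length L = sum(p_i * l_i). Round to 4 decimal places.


Weighted contributions p_i * l_i:
  H: (12/52) * 3 = 36/52
  D: (1/52) * 5 = 5/52
  A: (8/52) * 5 = 40/52
  B: (11/52) * 4 = 44/52
  G: (7/52) * 5 = 35/52
  F: (13/52) * 3 = 39/52
Sum = (36 + 5 + 40 + 44 + 35 + 39)/52 = 199/52

L = 199/52 = 3.8269 bits/symbol


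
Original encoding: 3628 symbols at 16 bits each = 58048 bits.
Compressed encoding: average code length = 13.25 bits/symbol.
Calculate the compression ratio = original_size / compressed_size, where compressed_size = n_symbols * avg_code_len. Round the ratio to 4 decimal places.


original_size = n_symbols * orig_bits = 3628 * 16 = 58048 bits
compressed_size = n_symbols * avg_code_len = 3628 * 13.25 = 48071.0 bits
ratio = original_size / compressed_size = 58048 / 48071.0 = 1.2075

Compression ratio = 1.2075


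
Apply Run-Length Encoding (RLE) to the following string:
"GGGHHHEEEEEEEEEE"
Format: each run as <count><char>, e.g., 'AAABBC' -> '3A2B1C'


Scanning runs left to right:
  i=0: run of 'G' x 3 -> '3G'
  i=3: run of 'H' x 3 -> '3H'
  i=6: run of 'E' x 10 -> '10E'

RLE = 3G3H10E


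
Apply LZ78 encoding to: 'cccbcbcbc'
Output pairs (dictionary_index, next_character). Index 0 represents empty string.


LZ78 encoding steps:
Dictionary: {0: ''}
Step 1: w='' (idx 0), next='c' -> output (0, 'c'), add 'c' as idx 1
Step 2: w='c' (idx 1), next='c' -> output (1, 'c'), add 'cc' as idx 2
Step 3: w='' (idx 0), next='b' -> output (0, 'b'), add 'b' as idx 3
Step 4: w='c' (idx 1), next='b' -> output (1, 'b'), add 'cb' as idx 4
Step 5: w='cb' (idx 4), next='c' -> output (4, 'c'), add 'cbc' as idx 5


Encoded: [(0, 'c'), (1, 'c'), (0, 'b'), (1, 'b'), (4, 'c')]


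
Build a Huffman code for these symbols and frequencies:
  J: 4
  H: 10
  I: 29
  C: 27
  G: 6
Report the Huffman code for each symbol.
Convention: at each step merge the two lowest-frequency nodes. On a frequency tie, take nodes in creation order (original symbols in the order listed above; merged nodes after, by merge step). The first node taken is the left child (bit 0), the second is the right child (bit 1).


Huffman tree construction:
Step 1: Merge J(4) + G(6) = 10
Step 2: Merge H(10) + (J+G)(10) = 20
Step 3: Merge (H+(J+G))(20) + C(27) = 47
Step 4: Merge I(29) + ((H+(J+G))+C)(47) = 76
Read each symbol's code off the tree from the root (left child = 0, right child = 1).

Codes:
  J: 1010 (length 4)
  H: 100 (length 3)
  I: 0 (length 1)
  C: 11 (length 2)
  G: 1011 (length 4)
Average code length: 153/76 = 2.0132 bits/symbol


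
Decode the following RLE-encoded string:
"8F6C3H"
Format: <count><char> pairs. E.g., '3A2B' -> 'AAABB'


Expanding each <count><char> pair:
  8F -> 'FFFFFFFF'
  6C -> 'CCCCCC'
  3H -> 'HHH'

Decoded = FFFFFFFFCCCCCCHHH


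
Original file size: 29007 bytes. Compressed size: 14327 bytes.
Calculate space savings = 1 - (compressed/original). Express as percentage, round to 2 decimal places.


ratio = compressed/original = 14327/29007 = 0.493915
savings = 1 - ratio = 1 - 0.493915 = 0.506085
as a percentage: 0.506085 * 100 = 50.61%

Space savings = 1 - 14327/29007 = 50.61%


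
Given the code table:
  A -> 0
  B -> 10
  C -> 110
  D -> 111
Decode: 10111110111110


Decoding:
10 -> B
111 -> D
110 -> C
111 -> D
110 -> C


Result: BDCDC


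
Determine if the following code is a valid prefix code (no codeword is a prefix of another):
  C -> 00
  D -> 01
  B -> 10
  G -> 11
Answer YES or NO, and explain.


Checking each pair (does one codeword prefix another?):
  C='00' vs D='01': no prefix
  C='00' vs B='10': no prefix
  C='00' vs G='11': no prefix
  D='01' vs C='00': no prefix
  D='01' vs B='10': no prefix
  D='01' vs G='11': no prefix
  B='10' vs C='00': no prefix
  B='10' vs D='01': no prefix
  B='10' vs G='11': no prefix
  G='11' vs C='00': no prefix
  G='11' vs D='01': no prefix
  G='11' vs B='10': no prefix
No violation found over all pairs.

YES -- this is a valid prefix code. No codeword is a prefix of any other codeword.


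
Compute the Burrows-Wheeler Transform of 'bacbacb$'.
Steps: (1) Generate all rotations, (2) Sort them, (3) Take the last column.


Rotations (sorted):
  0: $bacbacb -> last char: b
  1: acb$bacb -> last char: b
  2: acbacb$b -> last char: b
  3: b$bacbac -> last char: c
  4: bacb$bac -> last char: c
  5: bacbacb$ -> last char: $
  6: cb$bacba -> last char: a
  7: cbacb$ba -> last char: a


BWT = bbbcc$aa


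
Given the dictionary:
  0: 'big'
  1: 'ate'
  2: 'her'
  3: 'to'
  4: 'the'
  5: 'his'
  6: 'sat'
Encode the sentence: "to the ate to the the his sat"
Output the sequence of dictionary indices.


Look up each word in the dictionary:
  'to' -> 3
  'the' -> 4
  'ate' -> 1
  'to' -> 3
  'the' -> 4
  'the' -> 4
  'his' -> 5
  'sat' -> 6

Encoded: [3, 4, 1, 3, 4, 4, 5, 6]


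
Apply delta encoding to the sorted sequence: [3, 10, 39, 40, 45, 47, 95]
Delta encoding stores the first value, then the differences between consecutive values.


First value: 3
Deltas:
  10 - 3 = 7
  39 - 10 = 29
  40 - 39 = 1
  45 - 40 = 5
  47 - 45 = 2
  95 - 47 = 48


Delta encoded: [3, 7, 29, 1, 5, 2, 48]


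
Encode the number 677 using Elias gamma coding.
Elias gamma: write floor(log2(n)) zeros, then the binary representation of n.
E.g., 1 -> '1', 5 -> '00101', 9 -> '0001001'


num_bits = floor(log2(677)) + 1 = 10
leading_zeros = num_bits - 1 = 9
binary(677) = 1010100101

Elias gamma(677) = '000000000' + '1010100101' = 0000000001010100101 (19 bits)


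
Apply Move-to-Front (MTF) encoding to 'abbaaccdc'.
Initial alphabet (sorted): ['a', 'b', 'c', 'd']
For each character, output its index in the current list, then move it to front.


MTF encoding:
'a': index 0 in ['a', 'b', 'c', 'd'] -> ['a', 'b', 'c', 'd']
'b': index 1 in ['a', 'b', 'c', 'd'] -> ['b', 'a', 'c', 'd']
'b': index 0 in ['b', 'a', 'c', 'd'] -> ['b', 'a', 'c', 'd']
'a': index 1 in ['b', 'a', 'c', 'd'] -> ['a', 'b', 'c', 'd']
'a': index 0 in ['a', 'b', 'c', 'd'] -> ['a', 'b', 'c', 'd']
'c': index 2 in ['a', 'b', 'c', 'd'] -> ['c', 'a', 'b', 'd']
'c': index 0 in ['c', 'a', 'b', 'd'] -> ['c', 'a', 'b', 'd']
'd': index 3 in ['c', 'a', 'b', 'd'] -> ['d', 'c', 'a', 'b']
'c': index 1 in ['d', 'c', 'a', 'b'] -> ['c', 'd', 'a', 'b']


Output: [0, 1, 0, 1, 0, 2, 0, 3, 1]


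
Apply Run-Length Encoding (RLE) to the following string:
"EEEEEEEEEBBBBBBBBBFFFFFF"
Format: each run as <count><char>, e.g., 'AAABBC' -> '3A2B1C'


Scanning runs left to right:
  i=0: run of 'E' x 9 -> '9E'
  i=9: run of 'B' x 9 -> '9B'
  i=18: run of 'F' x 6 -> '6F'

RLE = 9E9B6F


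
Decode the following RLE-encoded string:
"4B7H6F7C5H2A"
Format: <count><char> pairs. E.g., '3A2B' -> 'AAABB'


Expanding each <count><char> pair:
  4B -> 'BBBB'
  7H -> 'HHHHHHH'
  6F -> 'FFFFFF'
  7C -> 'CCCCCCC'
  5H -> 'HHHHH'
  2A -> 'AA'

Decoded = BBBBHHHHHHHFFFFFFCCCCCCCHHHHHAA


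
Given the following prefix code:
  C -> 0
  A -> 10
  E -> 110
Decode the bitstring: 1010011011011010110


Decoding step by step:
Bits 10 -> A
Bits 10 -> A
Bits 0 -> C
Bits 110 -> E
Bits 110 -> E
Bits 110 -> E
Bits 10 -> A
Bits 110 -> E


Decoded message: AACEEEAE


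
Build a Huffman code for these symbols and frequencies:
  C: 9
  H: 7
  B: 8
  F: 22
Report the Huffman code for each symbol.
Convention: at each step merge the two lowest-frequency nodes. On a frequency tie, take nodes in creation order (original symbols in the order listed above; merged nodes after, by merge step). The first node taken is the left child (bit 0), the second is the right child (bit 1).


Huffman tree construction:
Step 1: Merge H(7) + B(8) = 15
Step 2: Merge C(9) + (H+B)(15) = 24
Step 3: Merge F(22) + (C+(H+B))(24) = 46
Read each symbol's code off the tree from the root (left child = 0, right child = 1).

Codes:
  C: 10 (length 2)
  H: 110 (length 3)
  B: 111 (length 3)
  F: 0 (length 1)
Average code length: 85/46 = 1.8478 bits/symbol


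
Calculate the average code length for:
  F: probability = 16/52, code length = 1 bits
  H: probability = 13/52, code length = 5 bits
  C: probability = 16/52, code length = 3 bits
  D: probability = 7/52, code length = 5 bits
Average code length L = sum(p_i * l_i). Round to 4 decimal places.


Weighted contributions p_i * l_i:
  F: (16/52) * 1 = 16/52
  H: (13/52) * 5 = 65/52
  C: (16/52) * 3 = 48/52
  D: (7/52) * 5 = 35/52
Sum = (16 + 65 + 48 + 35)/52 = 164/52

L = 164/52 = 3.1538 bits/symbol


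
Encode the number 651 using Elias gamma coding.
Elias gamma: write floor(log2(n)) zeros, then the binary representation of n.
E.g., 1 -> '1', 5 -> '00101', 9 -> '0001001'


num_bits = floor(log2(651)) + 1 = 10
leading_zeros = num_bits - 1 = 9
binary(651) = 1010001011

Elias gamma(651) = '000000000' + '1010001011' = 0000000001010001011 (19 bits)


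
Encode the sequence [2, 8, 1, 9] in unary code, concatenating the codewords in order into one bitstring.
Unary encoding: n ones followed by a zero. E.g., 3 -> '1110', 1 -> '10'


Encode each number as n ones followed by a terminating 0:
  2 -> 110 (3 bits)
  8 -> 111111110 (9 bits)
  1 -> 10 (2 bits)
  9 -> 1111111110 (10 bits)
Total length = 3 + 9 + 2 + 10 = 24 bits.

Unary([2, 8, 1, 9]) = 110111111110101111111110 (24 bits)


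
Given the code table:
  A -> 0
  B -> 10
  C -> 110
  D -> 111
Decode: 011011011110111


Decoding:
0 -> A
110 -> C
110 -> C
111 -> D
10 -> B
111 -> D


Result: ACCDBD


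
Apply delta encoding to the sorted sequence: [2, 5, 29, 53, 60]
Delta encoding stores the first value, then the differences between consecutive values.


First value: 2
Deltas:
  5 - 2 = 3
  29 - 5 = 24
  53 - 29 = 24
  60 - 53 = 7


Delta encoded: [2, 3, 24, 24, 7]


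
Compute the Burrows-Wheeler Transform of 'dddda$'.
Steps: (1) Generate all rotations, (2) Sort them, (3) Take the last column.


Rotations (sorted):
  0: $dddda -> last char: a
  1: a$dddd -> last char: d
  2: da$ddd -> last char: d
  3: dda$dd -> last char: d
  4: ddda$d -> last char: d
  5: dddda$ -> last char: $


BWT = adddd$


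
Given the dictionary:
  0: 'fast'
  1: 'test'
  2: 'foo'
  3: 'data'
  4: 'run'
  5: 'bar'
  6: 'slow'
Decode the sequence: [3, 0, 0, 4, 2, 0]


Look up each index in the dictionary:
  3 -> 'data'
  0 -> 'fast'
  0 -> 'fast'
  4 -> 'run'
  2 -> 'foo'
  0 -> 'fast'

Decoded: "data fast fast run foo fast"


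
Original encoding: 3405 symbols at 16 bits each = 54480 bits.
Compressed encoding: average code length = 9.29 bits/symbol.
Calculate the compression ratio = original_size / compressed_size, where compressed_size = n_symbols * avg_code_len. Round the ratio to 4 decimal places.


original_size = n_symbols * orig_bits = 3405 * 16 = 54480 bits
compressed_size = n_symbols * avg_code_len = 3405 * 9.29 = 31632.45 bits
ratio = original_size / compressed_size = 54480 / 31632.45 = 1.7223

Compression ratio = 1.7223


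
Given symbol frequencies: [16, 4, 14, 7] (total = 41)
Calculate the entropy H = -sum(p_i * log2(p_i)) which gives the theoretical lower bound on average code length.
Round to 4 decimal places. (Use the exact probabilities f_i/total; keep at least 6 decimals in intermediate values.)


Per-symbol terms -p_i * log2(p_i) with p_i = f_i/41:
  p = 16/41 = 0.390244: log2(p) = -1.357552, -p*log2(p) = 0.529776
  p = 4/41 = 0.097561: log2(p) = -3.357552, -p*log2(p) = 0.327566
  p = 14/41 = 0.341463: log2(p) = -1.550197, -p*log2(p) = 0.529336
  p = 7/41 = 0.170732: log2(p) = -2.550197, -p*log2(p) = 0.435400
H = 0.529776 + 0.327566 + 0.529336 + 0.435400 = 1.822078

H = 1.8221 bits/symbol


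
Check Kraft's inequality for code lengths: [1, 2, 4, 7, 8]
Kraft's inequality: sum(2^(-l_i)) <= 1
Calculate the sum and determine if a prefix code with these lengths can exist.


Sum = 2^(-1) + 2^(-2) + 2^(-4) + 2^(-7) + 2^(-8)
    = 0.5 + 0.25 + 0.0625 + 0.0078125 + 0.00390625
    = 211/256 = 0.82421875
Since 0.82421875 <= 1, Kraft's inequality IS satisfied.
A prefix code with these lengths CAN exist.

Kraft sum = 0.82421875. Satisfied.


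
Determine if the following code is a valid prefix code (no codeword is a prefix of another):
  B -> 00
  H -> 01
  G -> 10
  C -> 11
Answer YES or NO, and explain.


Checking each pair (does one codeword prefix another?):
  B='00' vs H='01': no prefix
  B='00' vs G='10': no prefix
  B='00' vs C='11': no prefix
  H='01' vs B='00': no prefix
  H='01' vs G='10': no prefix
  H='01' vs C='11': no prefix
  G='10' vs B='00': no prefix
  G='10' vs H='01': no prefix
  G='10' vs C='11': no prefix
  C='11' vs B='00': no prefix
  C='11' vs H='01': no prefix
  C='11' vs G='10': no prefix
No violation found over all pairs.

YES -- this is a valid prefix code. No codeword is a prefix of any other codeword.


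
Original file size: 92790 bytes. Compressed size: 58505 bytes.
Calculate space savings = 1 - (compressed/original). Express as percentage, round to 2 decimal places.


ratio = compressed/original = 58505/92790 = 0.63051
savings = 1 - ratio = 1 - 0.63051 = 0.36949
as a percentage: 0.36949 * 100 = 36.95%

Space savings = 1 - 58505/92790 = 36.95%


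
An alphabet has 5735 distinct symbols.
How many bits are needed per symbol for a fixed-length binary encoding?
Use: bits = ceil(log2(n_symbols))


log2(5735) = 12.4856
Bracket: 2^12 = 4096 < 5735 <= 2^13 = 8192
So ceil(log2(5735)) = 13

bits = ceil(log2(5735)) = ceil(12.4856) = 13 bits


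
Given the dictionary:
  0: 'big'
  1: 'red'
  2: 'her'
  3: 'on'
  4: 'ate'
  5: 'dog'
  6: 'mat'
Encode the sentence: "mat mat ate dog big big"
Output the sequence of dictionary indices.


Look up each word in the dictionary:
  'mat' -> 6
  'mat' -> 6
  'ate' -> 4
  'dog' -> 5
  'big' -> 0
  'big' -> 0

Encoded: [6, 6, 4, 5, 0, 0]


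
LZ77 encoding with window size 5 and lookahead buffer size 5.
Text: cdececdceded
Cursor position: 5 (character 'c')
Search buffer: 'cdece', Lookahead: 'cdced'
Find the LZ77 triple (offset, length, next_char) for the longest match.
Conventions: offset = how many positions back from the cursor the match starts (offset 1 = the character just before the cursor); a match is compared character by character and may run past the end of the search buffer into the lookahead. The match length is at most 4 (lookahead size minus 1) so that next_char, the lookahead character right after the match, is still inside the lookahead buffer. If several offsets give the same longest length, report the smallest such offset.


Try each offset into the search buffer:
  offset=1 (pos 4, char 'e'): match length 0
  offset=2 (pos 3, char 'c'): match length 1
  offset=3 (pos 2, char 'e'): match length 0
  offset=4 (pos 1, char 'd'): match length 0
  offset=5 (pos 0, char 'c'): match length 2
Longest match has length 2 at offset 5.
next_char = character at position 5 + 2 = 7 -> 'c'

Best match: offset=5, length=2 (matching 'cd' starting at position 0)
LZ77 triple: (5, 2, 'c')


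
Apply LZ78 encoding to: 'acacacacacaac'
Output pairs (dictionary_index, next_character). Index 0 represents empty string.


LZ78 encoding steps:
Dictionary: {0: ''}
Step 1: w='' (idx 0), next='a' -> output (0, 'a'), add 'a' as idx 1
Step 2: w='' (idx 0), next='c' -> output (0, 'c'), add 'c' as idx 2
Step 3: w='a' (idx 1), next='c' -> output (1, 'c'), add 'ac' as idx 3
Step 4: w='ac' (idx 3), next='a' -> output (3, 'a'), add 'aca' as idx 4
Step 5: w='c' (idx 2), next='a' -> output (2, 'a'), add 'ca' as idx 5
Step 6: w='ca' (idx 5), next='a' -> output (5, 'a'), add 'caa' as idx 6
Step 7: w='c' (idx 2), end of input -> output (2, '')


Encoded: [(0, 'a'), (0, 'c'), (1, 'c'), (3, 'a'), (2, 'a'), (5, 'a'), (2, '')]


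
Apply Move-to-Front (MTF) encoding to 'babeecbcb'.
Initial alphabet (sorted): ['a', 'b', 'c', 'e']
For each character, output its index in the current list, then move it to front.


MTF encoding:
'b': index 1 in ['a', 'b', 'c', 'e'] -> ['b', 'a', 'c', 'e']
'a': index 1 in ['b', 'a', 'c', 'e'] -> ['a', 'b', 'c', 'e']
'b': index 1 in ['a', 'b', 'c', 'e'] -> ['b', 'a', 'c', 'e']
'e': index 3 in ['b', 'a', 'c', 'e'] -> ['e', 'b', 'a', 'c']
'e': index 0 in ['e', 'b', 'a', 'c'] -> ['e', 'b', 'a', 'c']
'c': index 3 in ['e', 'b', 'a', 'c'] -> ['c', 'e', 'b', 'a']
'b': index 2 in ['c', 'e', 'b', 'a'] -> ['b', 'c', 'e', 'a']
'c': index 1 in ['b', 'c', 'e', 'a'] -> ['c', 'b', 'e', 'a']
'b': index 1 in ['c', 'b', 'e', 'a'] -> ['b', 'c', 'e', 'a']


Output: [1, 1, 1, 3, 0, 3, 2, 1, 1]


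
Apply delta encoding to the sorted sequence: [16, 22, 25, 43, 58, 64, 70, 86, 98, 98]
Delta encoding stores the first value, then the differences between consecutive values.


First value: 16
Deltas:
  22 - 16 = 6
  25 - 22 = 3
  43 - 25 = 18
  58 - 43 = 15
  64 - 58 = 6
  70 - 64 = 6
  86 - 70 = 16
  98 - 86 = 12
  98 - 98 = 0


Delta encoded: [16, 6, 3, 18, 15, 6, 6, 16, 12, 0]


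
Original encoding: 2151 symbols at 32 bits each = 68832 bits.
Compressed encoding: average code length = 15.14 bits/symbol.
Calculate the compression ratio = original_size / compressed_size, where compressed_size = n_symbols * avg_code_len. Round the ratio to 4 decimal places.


original_size = n_symbols * orig_bits = 2151 * 32 = 68832 bits
compressed_size = n_symbols * avg_code_len = 2151 * 15.14 = 32566.14 bits
ratio = original_size / compressed_size = 68832 / 32566.14 = 2.1136

Compression ratio = 2.1136


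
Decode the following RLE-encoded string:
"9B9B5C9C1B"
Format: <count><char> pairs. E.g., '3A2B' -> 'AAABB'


Expanding each <count><char> pair:
  9B -> 'BBBBBBBBB'
  9B -> 'BBBBBBBBB'
  5C -> 'CCCCC'
  9C -> 'CCCCCCCCC'
  1B -> 'B'

Decoded = BBBBBBBBBBBBBBBBBBCCCCCCCCCCCCCCB


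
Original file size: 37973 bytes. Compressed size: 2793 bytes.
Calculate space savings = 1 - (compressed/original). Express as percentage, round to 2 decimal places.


ratio = compressed/original = 2793/37973 = 0.073552
savings = 1 - ratio = 1 - 0.073552 = 0.926448
as a percentage: 0.926448 * 100 = 92.64%

Space savings = 1 - 2793/37973 = 92.64%


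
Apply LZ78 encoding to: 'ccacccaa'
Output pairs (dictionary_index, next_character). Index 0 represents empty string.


LZ78 encoding steps:
Dictionary: {0: ''}
Step 1: w='' (idx 0), next='c' -> output (0, 'c'), add 'c' as idx 1
Step 2: w='c' (idx 1), next='a' -> output (1, 'a'), add 'ca' as idx 2
Step 3: w='c' (idx 1), next='c' -> output (1, 'c'), add 'cc' as idx 3
Step 4: w='ca' (idx 2), next='a' -> output (2, 'a'), add 'caa' as idx 4


Encoded: [(0, 'c'), (1, 'a'), (1, 'c'), (2, 'a')]


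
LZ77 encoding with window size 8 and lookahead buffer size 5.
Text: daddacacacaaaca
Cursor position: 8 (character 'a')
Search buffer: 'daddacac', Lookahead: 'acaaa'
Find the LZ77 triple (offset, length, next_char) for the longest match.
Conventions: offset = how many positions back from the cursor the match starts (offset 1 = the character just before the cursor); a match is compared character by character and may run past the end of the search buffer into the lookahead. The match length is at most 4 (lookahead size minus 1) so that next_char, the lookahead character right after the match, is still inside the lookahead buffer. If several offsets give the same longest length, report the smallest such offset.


Try each offset into the search buffer:
  offset=1 (pos 7, char 'c'): match length 0
  offset=2 (pos 6, char 'a'): match length 3
  offset=3 (pos 5, char 'c'): match length 0
  offset=4 (pos 4, char 'a'): match length 3
  offset=5 (pos 3, char 'd'): match length 0
  offset=6 (pos 2, char 'd'): match length 0
  offset=7 (pos 1, char 'a'): match length 1
  offset=8 (pos 0, char 'd'): match length 0
Longest match has length 3, found at offsets 2, 4; take the smallest, offset 2.
next_char = character at position 8 + 3 = 11 -> 'a'

Best match: offset=2, length=3 (matching 'aca' starting at position 6)
LZ77 triple: (2, 3, 'a')


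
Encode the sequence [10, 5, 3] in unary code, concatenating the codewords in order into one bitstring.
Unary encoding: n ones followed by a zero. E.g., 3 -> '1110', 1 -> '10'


Encode each number as n ones followed by a terminating 0:
  10 -> 11111111110 (11 bits)
  5 -> 111110 (6 bits)
  3 -> 1110 (4 bits)
Total length = 11 + 6 + 4 = 21 bits.

Unary([10, 5, 3]) = 111111111101111101110 (21 bits)


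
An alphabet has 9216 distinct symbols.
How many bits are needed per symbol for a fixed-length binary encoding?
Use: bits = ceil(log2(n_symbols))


log2(9216) = 13.1699
Bracket: 2^13 = 8192 < 9216 <= 2^14 = 16384
So ceil(log2(9216)) = 14

bits = ceil(log2(9216)) = ceil(13.1699) = 14 bits


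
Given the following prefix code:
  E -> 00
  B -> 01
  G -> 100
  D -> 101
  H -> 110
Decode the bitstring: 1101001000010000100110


Decoding step by step:
Bits 110 -> H
Bits 100 -> G
Bits 100 -> G
Bits 00 -> E
Bits 100 -> G
Bits 00 -> E
Bits 100 -> G
Bits 110 -> H


Decoded message: HGGEGEGH


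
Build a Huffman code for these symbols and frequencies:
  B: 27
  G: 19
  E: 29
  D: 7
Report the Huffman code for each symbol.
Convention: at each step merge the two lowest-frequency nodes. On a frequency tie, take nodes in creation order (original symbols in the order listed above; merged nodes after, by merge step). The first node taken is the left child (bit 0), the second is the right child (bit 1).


Huffman tree construction:
Step 1: Merge D(7) + G(19) = 26
Step 2: Merge (D+G)(26) + B(27) = 53
Step 3: Merge E(29) + ((D+G)+B)(53) = 82
Read each symbol's code off the tree from the root (left child = 0, right child = 1).

Codes:
  B: 11 (length 2)
  G: 101 (length 3)
  E: 0 (length 1)
  D: 100 (length 3)
Average code length: 161/82 = 1.9634 bits/symbol


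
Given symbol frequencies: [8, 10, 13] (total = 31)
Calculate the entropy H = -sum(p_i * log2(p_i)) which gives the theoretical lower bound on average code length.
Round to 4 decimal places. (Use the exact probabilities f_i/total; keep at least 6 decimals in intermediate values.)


Per-symbol terms -p_i * log2(p_i) with p_i = f_i/31:
  p = 8/31 = 0.258065: log2(p) = -1.954196, -p*log2(p) = 0.504309
  p = 10/31 = 0.322581: log2(p) = -1.632268, -p*log2(p) = 0.526538
  p = 13/31 = 0.419355: log2(p) = -1.253757, -p*log2(p) = 0.525769
H = 0.504309 + 0.526538 + 0.525769 = 1.556616

H = 1.5566 bits/symbol


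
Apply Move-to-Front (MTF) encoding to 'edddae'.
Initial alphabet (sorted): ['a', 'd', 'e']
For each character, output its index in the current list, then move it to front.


MTF encoding:
'e': index 2 in ['a', 'd', 'e'] -> ['e', 'a', 'd']
'd': index 2 in ['e', 'a', 'd'] -> ['d', 'e', 'a']
'd': index 0 in ['d', 'e', 'a'] -> ['d', 'e', 'a']
'd': index 0 in ['d', 'e', 'a'] -> ['d', 'e', 'a']
'a': index 2 in ['d', 'e', 'a'] -> ['a', 'd', 'e']
'e': index 2 in ['a', 'd', 'e'] -> ['e', 'a', 'd']


Output: [2, 2, 0, 0, 2, 2]


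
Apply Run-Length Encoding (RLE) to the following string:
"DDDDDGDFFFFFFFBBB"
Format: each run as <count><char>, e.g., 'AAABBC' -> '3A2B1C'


Scanning runs left to right:
  i=0: run of 'D' x 5 -> '5D'
  i=5: run of 'G' x 1 -> '1G'
  i=6: run of 'D' x 1 -> '1D'
  i=7: run of 'F' x 7 -> '7F'
  i=14: run of 'B' x 3 -> '3B'

RLE = 5D1G1D7F3B


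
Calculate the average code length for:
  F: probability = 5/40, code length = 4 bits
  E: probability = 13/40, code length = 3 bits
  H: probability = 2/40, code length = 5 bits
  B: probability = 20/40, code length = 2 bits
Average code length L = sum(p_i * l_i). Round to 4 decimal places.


Weighted contributions p_i * l_i:
  F: (5/40) * 4 = 20/40
  E: (13/40) * 3 = 39/40
  H: (2/40) * 5 = 10/40
  B: (20/40) * 2 = 40/40
Sum = (20 + 39 + 10 + 40)/40 = 109/40

L = 109/40 = 2.7250 bits/symbol


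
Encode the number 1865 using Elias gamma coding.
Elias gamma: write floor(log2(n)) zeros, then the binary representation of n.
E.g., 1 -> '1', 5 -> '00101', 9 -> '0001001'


num_bits = floor(log2(1865)) + 1 = 11
leading_zeros = num_bits - 1 = 10
binary(1865) = 11101001001

Elias gamma(1865) = '0000000000' + '11101001001' = 000000000011101001001 (21 bits)


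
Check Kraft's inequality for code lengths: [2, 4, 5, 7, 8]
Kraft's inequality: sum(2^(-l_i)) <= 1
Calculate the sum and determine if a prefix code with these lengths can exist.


Sum = 2^(-2) + 2^(-4) + 2^(-5) + 2^(-7) + 2^(-8)
    = 0.25 + 0.0625 + 0.03125 + 0.0078125 + 0.00390625
    = 91/256 = 0.35546875
Since 0.35546875 <= 1, Kraft's inequality IS satisfied.
A prefix code with these lengths CAN exist.

Kraft sum = 0.35546875. Satisfied.


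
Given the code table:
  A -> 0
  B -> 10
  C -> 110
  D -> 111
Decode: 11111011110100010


Decoding:
111 -> D
110 -> C
111 -> D
10 -> B
10 -> B
0 -> A
0 -> A
10 -> B


Result: DCDBBAAB


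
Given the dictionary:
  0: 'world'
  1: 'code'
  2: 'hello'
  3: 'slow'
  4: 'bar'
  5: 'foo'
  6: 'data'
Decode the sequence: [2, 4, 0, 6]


Look up each index in the dictionary:
  2 -> 'hello'
  4 -> 'bar'
  0 -> 'world'
  6 -> 'data'

Decoded: "hello bar world data"


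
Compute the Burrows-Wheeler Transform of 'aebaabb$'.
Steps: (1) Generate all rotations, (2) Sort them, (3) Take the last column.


Rotations (sorted):
  0: $aebaabb -> last char: b
  1: aabb$aeb -> last char: b
  2: abb$aeba -> last char: a
  3: aebaabb$ -> last char: $
  4: b$aebaab -> last char: b
  5: baabb$ae -> last char: e
  6: bb$aebaa -> last char: a
  7: ebaabb$a -> last char: a


BWT = bba$beaa


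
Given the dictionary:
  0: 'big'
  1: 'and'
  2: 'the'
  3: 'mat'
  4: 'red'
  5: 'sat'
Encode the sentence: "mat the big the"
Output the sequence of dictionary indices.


Look up each word in the dictionary:
  'mat' -> 3
  'the' -> 2
  'big' -> 0
  'the' -> 2

Encoded: [3, 2, 0, 2]


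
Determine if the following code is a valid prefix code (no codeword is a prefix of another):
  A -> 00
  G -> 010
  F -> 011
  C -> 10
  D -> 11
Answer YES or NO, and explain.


Checking each pair (does one codeword prefix another?):
  A='00' vs G='010': no prefix
  A='00' vs F='011': no prefix
  A='00' vs C='10': no prefix
  A='00' vs D='11': no prefix
  G='010' vs A='00': no prefix
  G='010' vs F='011': no prefix
  G='010' vs C='10': no prefix
  G='010' vs D='11': no prefix
  F='011' vs A='00': no prefix
  F='011' vs G='010': no prefix
  F='011' vs C='10': no prefix
  F='011' vs D='11': no prefix
  C='10' vs A='00': no prefix
  C='10' vs G='010': no prefix
  C='10' vs F='011': no prefix
  C='10' vs D='11': no prefix
  D='11' vs A='00': no prefix
  D='11' vs G='010': no prefix
  D='11' vs F='011': no prefix
  D='11' vs C='10': no prefix
No violation found over all pairs.

YES -- this is a valid prefix code. No codeword is a prefix of any other codeword.


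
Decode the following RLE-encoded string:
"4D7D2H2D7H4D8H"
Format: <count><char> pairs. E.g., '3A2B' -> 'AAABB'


Expanding each <count><char> pair:
  4D -> 'DDDD'
  7D -> 'DDDDDDD'
  2H -> 'HH'
  2D -> 'DD'
  7H -> 'HHHHHHH'
  4D -> 'DDDD'
  8H -> 'HHHHHHHH'

Decoded = DDDDDDDDDDDHHDDHHHHHHHDDDDHHHHHHHH


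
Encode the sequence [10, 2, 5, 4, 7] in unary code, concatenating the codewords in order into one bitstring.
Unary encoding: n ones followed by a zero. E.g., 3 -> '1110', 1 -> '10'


Encode each number as n ones followed by a terminating 0:
  10 -> 11111111110 (11 bits)
  2 -> 110 (3 bits)
  5 -> 111110 (6 bits)
  4 -> 11110 (5 bits)
  7 -> 11111110 (8 bits)
Total length = 11 + 3 + 6 + 5 + 8 = 33 bits.

Unary([10, 2, 5, 4, 7]) = 111111111101101111101111011111110 (33 bits)


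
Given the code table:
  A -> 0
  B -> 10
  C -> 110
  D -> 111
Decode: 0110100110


Decoding:
0 -> A
110 -> C
10 -> B
0 -> A
110 -> C


Result: ACBAC


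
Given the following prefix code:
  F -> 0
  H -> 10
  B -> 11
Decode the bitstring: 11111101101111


Decoding step by step:
Bits 11 -> B
Bits 11 -> B
Bits 11 -> B
Bits 0 -> F
Bits 11 -> B
Bits 0 -> F
Bits 11 -> B
Bits 11 -> B


Decoded message: BBBFBFBB


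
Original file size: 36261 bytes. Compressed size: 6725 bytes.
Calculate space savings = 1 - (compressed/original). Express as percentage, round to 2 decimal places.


ratio = compressed/original = 6725/36261 = 0.185461
savings = 1 - ratio = 1 - 0.185461 = 0.814539
as a percentage: 0.814539 * 100 = 81.45%

Space savings = 1 - 6725/36261 = 81.45%
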